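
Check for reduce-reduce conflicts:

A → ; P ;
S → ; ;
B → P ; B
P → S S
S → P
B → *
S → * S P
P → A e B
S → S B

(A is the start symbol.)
A reduce-reduce conflict occurs when an LR(0) state has two complete items [A → α .] and [B → β .] — both call for a reduction, and with no lookahead the parser cannot choose between them.

Augment with A' → A and build the canonical LR(0) collection (I0 = CLOSURE({[A' → . A]}), then GOTO on every symbol after a dot until no new states appear). It has 21 states:
  I0: { [A → . ; P ;], [A' → . A] }  — shift
  I1: { [A → . ; P ;], [A → ; . P ;], [P → . A e B], [P → . S S], [S → . * S P], [S → . ; ;], [S → . P], [S → . S B] }  — shift
  I2: { [A' → A .] }  — accept
  I3: { [A → . ; P ;], [P → . A e B], [P → . S S], [S → * . S P], [S → . * S P], [S → . ; ;], [S → . P], [S → . S B] }  — shift
  I4: { [A → . ; P ;], [A → ; . P ;], [P → . A e B], [P → . S S], [S → . * S P], [S → . ; ;], [S → . P], [S → . S B], [S → ; . ;] }  — shift
  I5: { [P → A . e B] }  — shift
  I6: { [A → ; P . ;], [S → P .] }  — shift, reduce
  I7: { [A → . ; P ;], [B → . *], [B → . P ; B], [P → . A e B], [P → . S S], [P → S . S], [S → . * S P], [S → . ; ;], [S → . P], [S → . S B], [S → S . B] }  — shift
  I8: { [A → . ; P ;], [B → * .], [P → . A e B], [P → . S S], [S → * . S P], [S → . * S P], [S → . ; ;], [S → . P], [S → . S B] }  — shift, reduce
  I9: { [S → S B .] }  — reduce
  I10: { [B → P . ; B], [S → P .] }  — shift, reduce
  I11: { [A → . ; P ;], [B → . *], [B → . P ; B], [P → . A e B], [P → . S S], [P → S . S], [P → S S .], [S → . * S P], [S → . ; ;], [S → . P], [S → . S B], [S → S . B] }  — shift, reduce
  I12: { [A → . ; P ;], [B → . *], [B → . P ; B], [B → P ; . B], [P → . A e B], [P → . S S], [S → . * S P], [S → . ; ;], [S → . P], [S → . S B] }  — shift
  I13: { [B → P ; B .] }  — reduce
  I14: { [S → P .] }  — reduce
  I15: { [A → . ; P ;], [B → . *], [B → . P ; B], [P → . A e B], [P → . S S], [P → S . S], [S → * S . P], [S → . * S P], [S → . ; ;], [S → . P], [S → . S B], [S → S . B] }  — shift
  I16: { [B → P . ; B], [S → * S P .], [S → P .] }  — shift, 2 reduces
  I17: { [A → ; P ; .] }  — reduce
  I18: { [A → . ; P ;], [B → . *], [B → . P ; B], [P → . A e B], [P → . S S], [P → A e . B], [S → . * S P], [S → . ; ;], [S → . P], [S → . S B] }  — shift
  I19: { [P → A e B .] }  — reduce
  I20: { [A → . ; P ;], [A → ; . P ;], [P → . A e B], [P → . S S], [S → . * S P], [S → . ; ;], [S → . P], [S → . S B], [S → ; . ;], [S → ; ; .] }  — shift, reduce

I16 contains complete items [S → * S P .], [S → P .] — reduce-reduce conflict.

Answer: Yes — I16: [S → * S P .] vs [S → P .]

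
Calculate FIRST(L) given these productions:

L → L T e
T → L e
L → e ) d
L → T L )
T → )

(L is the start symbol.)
{ ')', 'e' }

FIRST sets of the other non-terminals involved (by the same procedure, iterated to a fixed point):
  FIRST(T) = { ')', 'e' }

From L → L T e:
  - L is the symbol being defined: contributes nothing new
    L is not nullable, so stop
From L → e ) d:
  - e is a terminal: add 'e' and stop
From L → T L ):
  - T is a non-terminal: add FIRST(T) \ {ε} = { ')', 'e' }
    T is not nullable, so stop

Collecting: FIRST(L) = { ')', 'e' }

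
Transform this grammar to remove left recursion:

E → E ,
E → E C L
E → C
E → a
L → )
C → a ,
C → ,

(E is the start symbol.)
E → C E'
E → a E'
E' → , E'
E' → C L E'
E' → ε
L → )
C → a ,
C → ,

E is directly left-recursive. The standard transformation for
  A → A α₁ | ... | A α_m | β₁ | ... | β_n
is
  A  → β₁ A' | ... | β_n A'
  A' → α₁ A' | ... | α_m A' | ε

E → C becomes E → C E'
E → a becomes E → a E'
E → E , becomes E' → , E'
E → E C L becomes E' → C L E'
Add E' → ε

Productions for other non-terminals are unchanged:
  L → )
  C → a ,
  C → ,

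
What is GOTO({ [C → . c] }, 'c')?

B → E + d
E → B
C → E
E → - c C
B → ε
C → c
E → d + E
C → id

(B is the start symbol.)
GOTO(I, 'c') = CLOSURE({ [A → αX.β] : [A → α.Xβ] ∈ I, X = 'c' })

Items with dot before 'c', with the dot advanced:
  [C → . c] → [C → c .]
Closure adds nothing (no advanced item has the dot before a non-terminal).

GOTO = { [C → c .] }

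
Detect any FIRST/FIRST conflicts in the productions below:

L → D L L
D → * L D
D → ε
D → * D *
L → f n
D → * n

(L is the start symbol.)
Yes. L → D L L / L → f n on { 'f' }; D → '*' L D / D → '*' D '*' on { '*' }; D → '*' L D / D → '*' n on { '*' }; D → '*' D '*' / D → '*' n on { '*' }

A FIRST/FIRST conflict occurs when two productions N → α and N → β for the same non-terminal have FIRST(α) ∩ FIRST(β) ≠ ∅ (with ε ∈ FIRST of a nullable right-hand side, so two nullable alternatives also conflict).

FIRST sets of the non-terminals at (or reachable through a nullable prefix from) the front of some alternative:
  FIRST(D) = { '*', ε }
  FIRST(L) = { '*', 'f' }

Productions for L:
  L → D L L: FIRST = { '*', 'f' }
  L → f n: FIRST = { 'f' }
Productions for D:
  D → * L D: FIRST = { '*' }
  D → ε: FIRST = { ε }
  D → * D *: FIRST = { '*' }
  D → * n: FIRST = { '*' }

Conflict for L: L → D L L and L → f n
  Overlap: { 'f' }
Conflict for D: D → * L D and D → * D *
  Overlap: { '*' }
Conflict for D: D → * L D and D → * n
  Overlap: { '*' }
Conflict for D: D → * D * and D → * n
  Overlap: { '*' }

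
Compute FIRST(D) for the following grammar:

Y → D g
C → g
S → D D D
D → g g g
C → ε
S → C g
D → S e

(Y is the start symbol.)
To compute FIRST(D), examine every production with D on the left-hand side, reading each right-hand side left to right until a non-nullable symbol is reached.

FIRST sets of the other non-terminals involved (by the same procedure, iterated to a fixed point):
  FIRST(S) = { 'g' }

From D → g g g:
  - g is a terminal: add 'g' and stop
From D → S e:
  - S is a non-terminal: add FIRST(S) \ {ε} = { 'g' }
    S is not nullable, so stop

Collecting: FIRST(D) = { 'g' }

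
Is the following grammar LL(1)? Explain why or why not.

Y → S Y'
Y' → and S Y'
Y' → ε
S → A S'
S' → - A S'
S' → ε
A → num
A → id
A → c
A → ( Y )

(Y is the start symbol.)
Yes, the grammar is LL(1).

Relevant sets:
  FOLLOW(Y') = { $, ')' }
  FOLLOW(S') = { $, ')', 'and' }

For Y':
  PREDICT(Y' → and S Y') = { 'and' }
  PREDICT(Y' → ε) = { $, ')' }
For S':
  PREDICT(S' → '-' A S') = { '-' }
  PREDICT(S' → ε) = { $, ')', 'and' }
For A:
  PREDICT(A → num) = { 'num' }
  PREDICT(A → id) = { 'id' }
  PREDICT(A → c) = { 'c' }
  PREDICT(A → '(' Y ')') = { '(' }
Y, S have a single production, so nothing to check there.

All predict sets are disjoint. The grammar IS LL(1).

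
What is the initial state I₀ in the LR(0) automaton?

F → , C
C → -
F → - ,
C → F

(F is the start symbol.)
{ [F → . , C], [F → . - ,], [F' → . F] }

First, augment the grammar with F' → F
I₀ = CLOSURE({ [F' → . F] }):
  [F' → . F] has the dot before F: add [F → . , C], [F → . - ,]
No further items can be added.

I₀ = { [F → . , C], [F → . - ,], [F' → . F] }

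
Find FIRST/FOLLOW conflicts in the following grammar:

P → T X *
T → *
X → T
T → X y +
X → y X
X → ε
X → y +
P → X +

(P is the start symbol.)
A FIRST/FOLLOW conflict occurs when a non-terminal N has a nullable alternative N → β (β ⇒* ε) and another alternative N → α with FIRST(α) ∩ FOLLOW(N) ≠ ∅: on such a lookahead the parser cannot decide between expanding α and letting N vanish via β.

Nullable non-terminals: X.
FIRST sets used below: FIRST(T) = { '*', 'y' }

X: nullable alternative(s) X → ε; FOLLOW(X) = { '*', '+', 'y' }
  X → T: FIRST \ {ε} = { '*', 'y' } — overlaps FOLLOW(X) on { '*', 'y' }: CONFLICT
  X → y X: FIRST \ {ε} = { 'y' } — overlaps FOLLOW(X) on { 'y' }: CONFLICT
  X → ε: FIRST \ {ε} = { } — this is the only nullable alternative, skip
  X → y +: FIRST \ {ε} = { 'y' } — overlaps FOLLOW(X) on { 'y' }: CONFLICT

P, T have no nullable alternative, so no FIRST/FOLLOW check is needed there.

So the grammar has 3 FIRST/FOLLOW conflicts (marked CONFLICT above).

Answer: Yes. X → T with FOLLOW(X) on { '*', 'y' }; X → y X with FOLLOW(X) on { 'y' }; X → y '+' with FOLLOW(X) on { 'y' }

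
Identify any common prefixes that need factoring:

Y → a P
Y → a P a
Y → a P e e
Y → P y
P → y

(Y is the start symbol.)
Left-factoring is needed when two productions for the same non-terminal
share a common prefix on the right-hand side.

Productions for Y:
  Y → a P
  Y → a P a
  Y → a P e e
  Y → P y

Found common prefix 'a P' in productions for Y

Answer: Yes, Y has productions with common prefix 'a P'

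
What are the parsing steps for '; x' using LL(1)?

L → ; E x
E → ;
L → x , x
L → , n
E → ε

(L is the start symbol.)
LL(1) parsing maintains a stack (initially the start symbol over $) and the input. At each step: if the stack top is a terminal, match it against the current input token; if it is a non-terminal N, replace it with the RHS of M[N, lookahead] (the unique production whose predict set contains the lookahead).

Stack is shown with the top on the left.

Stack    Input  Action
----------------------
L $      ; x $  output L → ; E x
; E x $  ; x $  match ';'
E x $    x $    output E → ε
x $      x $    match 'x'
$        $      accept

The string is accepted.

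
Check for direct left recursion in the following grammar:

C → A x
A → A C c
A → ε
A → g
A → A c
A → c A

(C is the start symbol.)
Direct left recursion occurs when N → N α for some non-terminal N (the right-hand side begins with the left-hand side itself).

C → A x: starts with A
A → A C c: LEFT RECURSIVE (starts with A)
A → ε: starts with ε
A → g: starts with g
A → A c: LEFT RECURSIVE (starts with A)
A → c A: starts with c

The grammar has direct left recursion on: A.

Answer: Yes, A is left-recursive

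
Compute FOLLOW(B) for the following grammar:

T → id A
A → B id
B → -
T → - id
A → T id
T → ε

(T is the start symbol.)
In A → B id: B is followed by id, add FIRST(id) \ {ε} = { 'id' }

Taking the union: FOLLOW(B) = { 'id' }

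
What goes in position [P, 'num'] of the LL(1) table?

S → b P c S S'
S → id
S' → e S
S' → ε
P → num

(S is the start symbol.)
To find M[P, 'num'], we find productions for P where 'num' is in the predict set (PREDICT(N → α) = (FIRST(α) \ {ε}) ∪ (FOLLOW(N) if α ⇒* ε)).

P → num: PREDICT = { 'num' }
  'num' is in predict set, so this production goes in M[P, 'num']

M[P, 'num'] = P → num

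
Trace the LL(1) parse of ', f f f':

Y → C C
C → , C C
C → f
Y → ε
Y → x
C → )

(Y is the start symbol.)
LL(1) parsing maintains a stack (initially the start symbol over $) and the input. At each step: if the stack top is a terminal, match it against the current input token; if it is a non-terminal N, replace it with the RHS of M[N, lookahead] (the unique production whose predict set contains the lookahead).

Stack is shown with the top on the left.

Stack      Input      Action
----------------------------
Y $        , f f f $  output Y → C C
C C $      , f f f $  output C → , C C
, C C C $  , f f f $  match ','
C C C $    f f f $    output C → f
f C C $    f f f $    match 'f'
C C $      f f $      output C → f
f C $      f f $      match 'f'
C $        f $        output C → f
f $        f $        match 'f'
$          $          accept

The string is accepted.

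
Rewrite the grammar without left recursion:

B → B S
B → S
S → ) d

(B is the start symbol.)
B is directly left-recursive. The standard transformation for
  A → A α₁ | ... | A α_m | β₁ | ... | β_n
is
  A  → β₁ A' | ... | β_n A'
  A' → α₁ A' | ... | α_m A' | ε

B → S becomes B → S B'
B → B S becomes B' → S B'
Add B' → ε

Productions for other non-terminals are unchanged:
  S → ) d

Resulting grammar:
B → S B'
B' → S B'
B' → ε
S → ) d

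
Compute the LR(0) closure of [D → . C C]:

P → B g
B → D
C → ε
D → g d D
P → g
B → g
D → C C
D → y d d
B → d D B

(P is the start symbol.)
{ [C → .], [D → . C C] }

Start with: [D → . C C]
  [D → . C C] has the dot before C: add [C → .]
No further items can be added.

CLOSURE = { [C → .], [D → . C C] }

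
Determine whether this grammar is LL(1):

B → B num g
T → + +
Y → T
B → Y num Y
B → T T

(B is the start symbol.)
A grammar is LL(1) if for each non-terminal N with multiple productions, the predict sets of those productions are pairwise disjoint, where PREDICT(N → α) = (FIRST(α) \ {ε}) ∪ (FOLLOW(N) if α ⇒* ε).

Relevant sets:
  FIRST(B) = { '+' }
  FIRST(Y) = { '+' }
  FIRST(T) = { '+' }

For B:
  PREDICT(B → B num g) = { '+' }
  PREDICT(B → Y num Y) = { '+' }
  PREDICT(B → T T) = { '+' }
T, Y have a single production, so nothing to check there.

Conflict found: Predict set conflict for B: { '+' }
The grammar is NOT LL(1).

Answer: No. Predict set conflict for B: { '+' }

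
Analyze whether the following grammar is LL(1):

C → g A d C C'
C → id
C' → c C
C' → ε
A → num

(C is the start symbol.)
No. Predict set conflict for C': { 'c' }

Relevant sets:
  FOLLOW(C') = { $, 'c' }

For C:
  PREDICT(C → g A d C C') = { 'g' }
  PREDICT(C → id) = { 'id' }
For C':
  PREDICT(C' → c C) = { 'c' }
  PREDICT(C' → ε) = { $, 'c' }
A has a single production, so nothing to check there.

Conflict found: Predict set conflict for C': { 'c' }
The grammar is NOT LL(1).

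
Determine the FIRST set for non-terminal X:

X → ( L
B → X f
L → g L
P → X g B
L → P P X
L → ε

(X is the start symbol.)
From X → ( L:
  - '(' is a terminal: add '(' and stop

Collecting: FIRST(X) = { '(' }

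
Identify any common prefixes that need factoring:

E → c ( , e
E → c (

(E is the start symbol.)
Left-factoring is needed when two productions for the same non-terminal
share a common prefix on the right-hand side.

Productions for E:
  E → c ( , e
  E → c (

Found common prefix 'c (' in productions for E

Answer: Yes, E has productions with common prefix 'c ('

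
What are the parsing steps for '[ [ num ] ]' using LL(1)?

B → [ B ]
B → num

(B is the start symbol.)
LL(1) parsing maintains a stack (initially the start symbol over $) and the input. At each step: if the stack top is a terminal, match it against the current input token; if it is a non-terminal N, replace it with the RHS of M[N, lookahead] (the unique production whose predict set contains the lookahead).

Stack is shown with the top on the left.

Stack      Input          Action
--------------------------------
B $        [ [ num ] ] $  output B → [ B ]
[ B ] $    [ [ num ] ] $  match '['
B ] $      [ num ] ] $    output B → [ B ]
[ B ] ] $  [ num ] ] $    match '['
B ] ] $    num ] ] $      output B → num
num ] ] $  num ] ] $      match 'num'
] ] $      ] ] $          match ']'
] $        ] $            match ']'
$          $              accept

The string is accepted.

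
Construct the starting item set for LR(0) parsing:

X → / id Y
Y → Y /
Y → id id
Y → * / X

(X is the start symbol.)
{ [X → . / id Y], [X' → . X] }

First, augment the grammar with X' → X
I₀ = CLOSURE({ [X' → . X] }):
  [X' → . X] has the dot before X: add [X → . / id Y]
No further items can be added.

I₀ = { [X → . / id Y], [X' → . X] }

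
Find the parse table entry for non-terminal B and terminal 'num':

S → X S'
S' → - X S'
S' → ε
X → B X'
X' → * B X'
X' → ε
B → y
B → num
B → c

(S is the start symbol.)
To find M[B, 'num'], we find productions for B where 'num' is in the predict set (PREDICT(N → α) = (FIRST(α) \ {ε}) ∪ (FOLLOW(N) if α ⇒* ε)).

B → y: PREDICT = { 'y' }
B → num: PREDICT = { 'num' }
  'num' is in predict set, so this production goes in M[B, 'num']
B → c: PREDICT = { 'c' }

M[B, 'num'] = B → num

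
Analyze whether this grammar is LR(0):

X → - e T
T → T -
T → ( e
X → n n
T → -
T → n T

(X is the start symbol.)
Augment with X' → X and build the canonical LR(0) collection (I0 = CLOSURE({[X' → . X]}), then GOTO on every symbol after a dot until no new states appear). It has 13 states:
  I0: { [X → . - e T], [X → . n n], [X' → . X] }  — shift
  I1: { [X → - . e T] }  — shift
  I2: { [X' → X .] }  — accept
  I3: { [X → n . n] }  — shift
  I4: { [X → n n .] }  — reduce
  I5: { [T → . ( e], [T → . -], [T → . T -], [T → . n T], [X → - e . T] }  — shift
  I6: { [T → ( . e] }  — shift
  I7: { [T → - .] }  — reduce
  I8: { [T → T . -], [X → - e T .] }  — shift, reduce
  I9: { [T → . ( e], [T → . -], [T → . T -], [T → . n T], [T → n . T] }  — shift
  I10: { [T → T . -], [T → n T .] }  — shift, reduce
  I11: { [T → T - .] }  — reduce
  I12: { [T → ( e .] }  — reduce

Conflict in state I8:
  Shift-reduce conflict between [X → - e T .] and [T → T . -]
So the grammar is NOT LR(0).

Answer: No. Shift-reduce conflict between [X → - e T .] and [T → T . -]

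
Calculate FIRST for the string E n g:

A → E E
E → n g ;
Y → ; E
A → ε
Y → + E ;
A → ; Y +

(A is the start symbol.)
FIRST sets of the non-terminals involved (from the grammar, by fixed-point iteration):
  FIRST(E) = { 'n' }

To compute FIRST(E n g), process the symbols left to right:
Symbol E is a non-terminal. Add FIRST(E) \ {ε} = { 'n' }
E is not nullable (ε ∉ FIRST(E)), so stop here.
FIRST(E n g) = { 'n' }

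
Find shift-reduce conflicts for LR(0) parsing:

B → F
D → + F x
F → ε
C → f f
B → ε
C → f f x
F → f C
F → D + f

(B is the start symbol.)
A shift-reduce conflict occurs when an LR(0) state has both:
  - a complete (reduce) item [A → α .] (dot at the end), and
  - a shift item [B → β . c γ] (dot before a terminal).

Augment with B' → B and build the canonical LR(0) collection (I0 = CLOSURE({[B' → . B]}), then GOTO on every symbol after a dot until no new states appear). It has 14 states:
  I0: { [B → . F], [B → .], [B' → . B], [D → . + F x], [F → . D + f], [F → . f C], [F → .] }  — shift, 2 reduces
  I1: { [D → + . F x], [D → . + F x], [F → . D + f], [F → . f C], [F → .] }  — shift, reduce
  I2: { [B' → B .] }  — accept
  I3: { [F → D . + f] }  — shift
  I4: { [B → F .] }  — reduce
  I5: { [C → . f f x], [C → . f f], [F → f . C] }  — shift
  I6: { [F → f C .] }  — reduce
  I7: { [C → f . f x], [C → f . f] }  — shift
  I8: { [C → f f . x], [C → f f .] }  — shift, reduce
  I9: { [C → f f x .] }  — reduce
  I10: { [F → D + . f] }  — shift
  I11: { [F → D + f .] }  — reduce
  I12: { [D → + F . x] }  — shift
  I13: { [D → + F x .] }  — reduce

I0 contains reduce items [B → .], [F → .] and shift items [D → . + F x], [F → . f C] — shift-reduce conflict.
I1 contains reduce item [F → .] and shift items [D → . + F x], [F → . f C] — shift-reduce conflict.
I8 contains reduce item [C → f f .] and shift item [C → f f . x] — shift-reduce conflict.

Answer: Yes — I0: [B → .] vs [D → . + F x]; I1: [F → .] vs [D → . + F x]; I8: [C → f f .] vs [C → f f . x]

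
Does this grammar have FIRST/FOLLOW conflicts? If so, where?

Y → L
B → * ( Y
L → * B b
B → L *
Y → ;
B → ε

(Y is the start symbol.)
No FIRST/FOLLOW conflicts.

A FIRST/FOLLOW conflict occurs when a non-terminal N has a nullable alternative N → β (β ⇒* ε) and another alternative N → α with FIRST(α) ∩ FOLLOW(N) ≠ ∅: on such a lookahead the parser cannot decide between expanding α and letting N vanish via β.

Nullable non-terminals: B.
FIRST sets used below: FIRST(L) = { '*' }

B: nullable alternative(s) B → ε; FOLLOW(B) = { 'b' }
  B → * ( Y: FIRST \ {ε} = { '*' } — disjoint from FOLLOW(B)
  B → L *: FIRST \ {ε} = { '*' } — disjoint from FOLLOW(B)
  B → ε: FIRST \ {ε} = { } — this is the only nullable alternative, skip

L, Y have no nullable alternative, so no FIRST/FOLLOW check is needed there.

No FIRST/FOLLOW conflicts found.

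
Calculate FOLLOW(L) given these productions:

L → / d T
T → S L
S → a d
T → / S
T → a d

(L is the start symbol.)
To compute FOLLOW(L), find every occurrence of L on a right-hand side N → α L β: add FIRST(β) \ {ε}, and if β is empty or nullable also add FOLLOW(N). Iterate to a fixed point.

L is the start symbol, so $ ∈ FOLLOW(L).
In T → S L: L is at the end, add FOLLOW(T)

The FOLLOW sets referred to above (computed the same way, to a fixed point):
  FOLLOW(T) = { $ }

Taking the union: FOLLOW(L) = { $ }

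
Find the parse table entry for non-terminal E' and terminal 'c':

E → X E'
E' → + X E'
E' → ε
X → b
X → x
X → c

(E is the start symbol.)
Empty (error entry)

To find M[E', 'c'], we find productions for E' where 'c' is in the predict set (PREDICT(N → α) = (FIRST(α) \ {ε}) ∪ (FOLLOW(N) if α ⇒* ε)).

Relevant sets:
  FOLLOW(E') = { $ }

E' → + X E': PREDICT = { '+' }
E' → ε: PREDICT = { $ }

M[E', 'c'] is empty (no production applies)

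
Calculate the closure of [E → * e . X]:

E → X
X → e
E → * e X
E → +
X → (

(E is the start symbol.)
{ [E → * e . X], [X → . (], [X → . e] }

To compute CLOSURE, for each item [A → α.Bβ] where B is a non-terminal, add [B → .γ] for all productions B → γ; repeat for the newly added items until nothing changes.

Start with: [E → * e . X]
  [E → * e . X] has the dot before X: add [X → . e], [X → . (]
No further items can be added.

CLOSURE = { [E → * e . X], [X → . (], [X → . e] }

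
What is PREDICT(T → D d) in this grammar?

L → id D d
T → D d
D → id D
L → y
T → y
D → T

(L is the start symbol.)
{ 'id', 'y' }

PREDICT(T → D d) = (FIRST(RHS) \ {ε}) ∪ (FOLLOW(T) if ε ∈ FIRST(RHS), i.e. RHS ⇒* ε)
FIRST(D) = { 'id', 'y' }
FIRST(D d) = { 'id', 'y' }
ε ∉ FIRST(D d), so FOLLOW(T) is not added.
PREDICT(T → D d) = { 'id', 'y' }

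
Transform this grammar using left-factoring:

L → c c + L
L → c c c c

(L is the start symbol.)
Left-factoring transforms A → αβ₁ | αβ₂ into A → αA' and A' → β₁ | β₂
(α is the longest common prefix among the alternatives). Repeat until
no nonterminal has two alternatives with a common prefix.

Round 1: L has alternatives sharing prefix 'c c'. Introduce L': L → c c L'
  Add: L' → + L
  Add: L' → c c

No remaining common prefixes — done.

Resulting grammar:
L → c c L'
L' → + L
L' → c c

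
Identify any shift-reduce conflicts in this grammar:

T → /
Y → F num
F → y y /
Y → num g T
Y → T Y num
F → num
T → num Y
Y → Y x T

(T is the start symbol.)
A shift-reduce conflict occurs when an LR(0) state has both:
  - a complete (reduce) item [A → α .] (dot at the end), and
  - a shift item [B → β . c γ] (dot before a terminal).

Augment with T' → T and build the canonical LR(0) collection (I0 = CLOSURE({[T' → . T]}), then GOTO on every symbol after a dot until no new states appear). It has 18 states:
  I0: { [T → . /], [T → . num Y], [T' → . T] }  — shift
  I1: { [T → / .] }  — reduce
  I2: { [T' → T .] }  — accept
  I3: { [F → . num], [F → . y y /], [T → . /], [T → . num Y], [T → num . Y], [Y → . F num], [Y → . T Y num], [Y → . Y x T], [Y → . num g T] }  — shift
  I4: { [Y → F . num] }  — shift
  I5: { [F → . num], [F → . y y /], [T → . /], [T → . num Y], [Y → . F num], [Y → . T Y num], [Y → . Y x T], [Y → . num g T], [Y → T . Y num] }  — shift
  I6: { [T → num Y .], [Y → Y . x T] }  — shift, reduce
  I7: { [F → . num], [F → . y y /], [F → num .], [T → . /], [T → . num Y], [T → num . Y], [Y → . F num], [Y → . T Y num], [Y → . Y x T], [Y → . num g T], [Y → num . g T] }  — shift, reduce
  I8: { [F → y . y /] }  — shift
  I9: { [F → y y . /] }  — shift
  I10: { [F → y y / .] }  — reduce
  I11: { [T → . /], [T → . num Y], [Y → num g . T] }  — shift
  I12: { [Y → num g T .] }  — reduce
  I13: { [T → . /], [T → . num Y], [Y → Y x . T] }  — shift
  I14: { [Y → Y x T .] }  — reduce
  I15: { [Y → T Y . num], [Y → Y . x T] }  — shift
  I16: { [Y → T Y num .] }  — reduce
  I17: { [Y → F num .] }  — reduce

I6 contains reduce item [T → num Y .] and shift item [Y → Y . x T] — shift-reduce conflict.
I7 contains reduce item [F → num .] and shift items [F → . num], [F → . y y /], [T → . /], [T → . num Y], [Y → . num g T], [Y → num . g T] — shift-reduce conflict.

Answer: Yes — I6: [T → num Y .] vs [Y → Y . x T]; I7: [F → num .] vs [F → . num]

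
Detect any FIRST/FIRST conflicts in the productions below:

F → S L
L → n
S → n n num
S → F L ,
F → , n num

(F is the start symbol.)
A FIRST/FIRST conflict occurs when two productions N → α and N → β for the same non-terminal have FIRST(α) ∩ FIRST(β) ≠ ∅ (with ε ∈ FIRST of a nullable right-hand side, so two nullable alternatives also conflict).

FIRST sets of the non-terminals at (or reachable through a nullable prefix from) the front of some alternative:
  FIRST(S) = { ',', 'n' }
  FIRST(F) = { ',', 'n' }

Productions for F:
  F → S L: FIRST = { ',', 'n' }
  F → , n num: FIRST = { ',' }
Productions for S:
  S → n n num: FIRST = { 'n' }
  S → F L ,: FIRST = { ',', 'n' }
L has only one production, so no FIRST/FIRST conflict is possible there.

Conflict for F: F → S L and F → , n num
  Overlap: { ',' }
Conflict for S: S → n n num and S → F L ,
  Overlap: { 'n' }

Answer: Yes. F → S L / F → ',' n num on { ',' }; S → n n num / S → F L ',' on { 'n' }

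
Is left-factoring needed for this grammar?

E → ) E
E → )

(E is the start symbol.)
Yes, E has productions with common prefix ')'

Left-factoring is needed when two productions for the same non-terminal
share a common prefix on the right-hand side.

Productions for E:
  E → ) E
  E → )

Found common prefix ')' in productions for E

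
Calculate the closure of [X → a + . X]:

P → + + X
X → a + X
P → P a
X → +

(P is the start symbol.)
Start with: [X → a + . X]
  [X → a + . X] has the dot before X: add [X → . a + X], [X → . +]
No further items can be added.

CLOSURE = { [X → . +], [X → . a + X], [X → a + . X] }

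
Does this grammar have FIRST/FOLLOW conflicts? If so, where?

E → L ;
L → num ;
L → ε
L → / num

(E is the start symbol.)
A FIRST/FOLLOW conflict occurs when a non-terminal N has a nullable alternative N → β (β ⇒* ε) and another alternative N → α with FIRST(α) ∩ FOLLOW(N) ≠ ∅: on such a lookahead the parser cannot decide between expanding α and letting N vanish via β.

Nullable non-terminals: L.

L: nullable alternative(s) L → ε; FOLLOW(L) = { ';' }
  L → num ;: FIRST \ {ε} = { 'num' } — disjoint from FOLLOW(L)
  L → ε: FIRST \ {ε} = { } — this is the only nullable alternative, skip
  L → / num: FIRST \ {ε} = { '/' } — disjoint from FOLLOW(L)

E has no nullable alternative, so no FIRST/FOLLOW check is needed there.

No FIRST/FOLLOW conflicts found.

Answer: No FIRST/FOLLOW conflicts.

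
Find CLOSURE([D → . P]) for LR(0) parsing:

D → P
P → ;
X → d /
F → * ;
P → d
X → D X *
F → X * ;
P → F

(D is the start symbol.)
Start with: [D → . P]
  [D → . P] has the dot before P: add [P → . ;], [P → . d], [P → . F]
  [P → . F] has the dot before F: add [F → . * ;], [F → . X * ;]
  [F → . X * ;] has the dot before X: add [X → . d /], [X → . D X *]
  [X → . D X *] has the dot before D: all D-items already present
No further items can be added.

CLOSURE = { [D → . P], [F → . * ;], [F → . X * ;], [P → . ;], [P → . F], [P → . d], [X → . D X *], [X → . d /] }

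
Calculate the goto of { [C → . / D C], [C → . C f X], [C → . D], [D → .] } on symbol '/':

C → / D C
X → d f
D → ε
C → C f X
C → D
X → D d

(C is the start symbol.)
GOTO(I, '/') = CLOSURE({ [A → αX.β] : [A → α.Xβ] ∈ I, X = '/' })

Items with dot before '/', with the dot advanced:
  [C → . / D C] → [C → / . D C]
Closure of the advanced items:
  [C → / . D C] has the dot before D: add [D → .]

GOTO = { [C → / . D C], [D → .] }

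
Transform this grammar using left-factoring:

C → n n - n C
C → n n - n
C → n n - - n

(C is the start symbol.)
C → n n - C'
C' → n C''
C'' → C
C'' → ε
C' → - n

Left-factoring transforms A → αβ₁ | αβ₂ into A → αA' and A' → β₁ | β₂
(α is the longest common prefix among the alternatives). Repeat until
no nonterminal has two alternatives with a common prefix.

Round 1: C has alternatives sharing prefix 'n n -'. Introduce C': C → n n - C'
  Add: C' → n C
  Add: C' → n
  Add: C' → - n

Round 2: C' has alternatives sharing prefix 'n'. Introduce C'': C' → n C''
  Add: C'' → C
  Add: C'' → ε

No remaining common prefixes — done.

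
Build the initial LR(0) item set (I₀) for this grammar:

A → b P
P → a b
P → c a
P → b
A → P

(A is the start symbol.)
First, augment the grammar with A' → A
I₀ = CLOSURE({ [A' → . A] }):
  [A' → . A] has the dot before A: add [A → . b P], [A → . P]
  [A → . P] has the dot before P: add [P → . a b], [P → . c a], [P → . b]
No further items can be added.

I₀ = { [A → . P], [A → . b P], [A' → . A], [P → . a b], [P → . b], [P → . c a] }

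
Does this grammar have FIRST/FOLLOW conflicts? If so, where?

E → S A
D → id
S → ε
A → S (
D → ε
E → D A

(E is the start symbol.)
No FIRST/FOLLOW conflicts.

A FIRST/FOLLOW conflict occurs when a non-terminal N has a nullable alternative N → β (β ⇒* ε) and another alternative N → α with FIRST(α) ∩ FOLLOW(N) ≠ ∅: on such a lookahead the parser cannot decide between expanding α and letting N vanish via β.

Nullable non-terminals: D, S.

D: nullable alternative(s) D → ε; FOLLOW(D) = { '(' }
  D → id: FIRST \ {ε} = { 'id' } — disjoint from FOLLOW(D)
  D → ε: FIRST \ {ε} = { } — this is the only nullable alternative, skip
S has a nullable alternative but only one production, so nothing to check.

A, E have no nullable alternative, so no FIRST/FOLLOW check is needed there.

No FIRST/FOLLOW conflicts found.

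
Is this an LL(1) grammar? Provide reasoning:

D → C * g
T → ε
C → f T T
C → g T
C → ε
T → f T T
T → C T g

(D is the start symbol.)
A grammar is LL(1) if for each non-terminal N with multiple productions, the predict sets of those productions are pairwise disjoint, where PREDICT(N → α) = (FIRST(α) \ {ε}) ∪ (FOLLOW(N) if α ⇒* ε).

Relevant sets:
  FIRST(C) = { 'f', 'g', ε }
  FIRST(T) = { 'f', 'g', ε }
  FOLLOW(T) = { '*', 'f', 'g' }
  FOLLOW(C) = { '*', 'f', 'g' }

For T:
  PREDICT(T → ε) = { '*', 'f', 'g' }
  PREDICT(T → f T T) = { 'f' }
  PREDICT(T → C T g) = { 'f', 'g' }
For C:
  PREDICT(C → f T T) = { 'f' }
  PREDICT(C → g T) = { 'g' }
  PREDICT(C → ε) = { '*', 'f', 'g' }
D has a single production, so nothing to check there.

Conflict found: Predict set conflict for T: { 'f' }
The grammar is NOT LL(1).

Answer: No. Predict set conflict for T: { 'f' }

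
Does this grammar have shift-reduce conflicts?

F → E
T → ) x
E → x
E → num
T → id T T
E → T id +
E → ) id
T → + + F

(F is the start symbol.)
No shift-reduce conflicts

Augment with F' → F and build the canonical LR(0) collection (I0 = CLOSURE({[F' → . F]}), then GOTO on every symbol after a dot until no new states appear). It has 18 states:
  I0: { [E → . ) id], [E → . T id +], [E → . num], [E → . x], [F → . E], [F' → . F], [T → . ) x], [T → . + + F], [T → . id T T] }  — shift
  I1: { [E → ) . id], [T → ) . x] }  — shift
  I2: { [T → + . + F] }  — shift
  I3: { [F → E .] }  — reduce
  I4: { [F' → F .] }  — accept
  I5: { [E → T . id +] }  — shift
  I6: { [T → . ) x], [T → . + + F], [T → . id T T], [T → id . T T] }  — shift
  I7: { [E → num .] }  — reduce
  I8: { [E → x .] }  — reduce
  I9: { [T → ) . x] }  — shift
  I10: { [T → . ) x], [T → . + + F], [T → . id T T], [T → id T . T] }  — shift
  I11: { [T → id T T .] }  — reduce
  I12: { [T → ) x .] }  — reduce
  I13: { [E → T id . +] }  — shift
  I14: { [E → T id + .] }  — reduce
  I15: { [E → . ) id], [E → . T id +], [E → . num], [E → . x], [F → . E], [T → + + . F], [T → . ) x], [T → . + + F], [T → . id T T] }  — shift
  I16: { [T → + + F .] }  — reduce
  I17: { [E → ) id .] }  — reduce

No state contains both a complete item and a shift item.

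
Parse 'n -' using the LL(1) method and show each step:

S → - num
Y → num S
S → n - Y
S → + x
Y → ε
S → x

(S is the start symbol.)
LL(1) parsing maintains a stack (initially the start symbol over $) and the input. At each step: if the stack top is a terminal, match it against the current input token; if it is a non-terminal N, replace it with the RHS of M[N, lookahead] (the unique production whose predict set contains the lookahead).

Stack is shown with the top on the left.

Stack    Input  Action
----------------------
S $      n - $  output S → n - Y
n - Y $  n - $  match 'n'
- Y $    - $    match '-'
Y $      $      output Y → ε
$        $      accept

The string is accepted.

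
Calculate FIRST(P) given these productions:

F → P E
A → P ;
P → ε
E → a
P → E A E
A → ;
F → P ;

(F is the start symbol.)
FIRST sets of the other non-terminals involved (by the same procedure, iterated to a fixed point):
  FIRST(E) = { 'a' }

From P → ε:
  - ε-production, so ε ∈ FIRST(P)
From P → E A E:
  - E is a non-terminal: add FIRST(E) \ {ε} = { 'a' }
    E is not nullable, so stop

Collecting: FIRST(P) = { 'a', ε }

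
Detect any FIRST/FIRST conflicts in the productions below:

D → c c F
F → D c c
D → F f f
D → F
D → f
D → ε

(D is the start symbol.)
Yes. D → c c F / D → F f f on { 'c' }; D → c c F / D → F on { 'c' }; D → F f f / D → F on { 'c', 'f' }; D → F f f / D → f on { 'f' }; D → F / D → f on { 'f' }

FIRST sets of the non-terminals at (or reachable through a nullable prefix from) the front of some alternative:
  FIRST(F) = { 'c', 'f' }

Productions for D:
  D → c c F: FIRST = { 'c' }
  D → F f f: FIRST = { 'c', 'f' }
  D → F: FIRST = { 'c', 'f' }
  D → f: FIRST = { 'f' }
  D → ε: FIRST = { ε }
F has only one production, so no FIRST/FIRST conflict is possible there.

Conflict for D: D → c c F and D → F f f
  Overlap: { 'c' }
Conflict for D: D → c c F and D → F
  Overlap: { 'c' }
Conflict for D: D → F f f and D → F
  Overlap: { 'c', 'f' }
Conflict for D: D → F f f and D → f
  Overlap: { 'f' }
Conflict for D: D → F and D → f
  Overlap: { 'f' }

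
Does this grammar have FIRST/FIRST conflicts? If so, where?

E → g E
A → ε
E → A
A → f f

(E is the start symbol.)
No FIRST/FIRST conflicts.

FIRST sets of the non-terminals at (or reachable through a nullable prefix from) the front of some alternative:
  FIRST(A) = { 'f', ε }

Productions for E:
  E → g E: FIRST = { 'g' }
  E → A: FIRST = { 'f', ε }
Productions for A:
  A → ε: FIRST = { ε }
  A → f f: FIRST = { 'f' }

All alternatives of each non-terminal have pairwise disjoint FIRST sets.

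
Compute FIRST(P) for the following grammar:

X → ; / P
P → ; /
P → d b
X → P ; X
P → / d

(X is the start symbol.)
To compute FIRST(P), examine every production with P on the left-hand side, reading each right-hand side left to right until a non-nullable symbol is reached.

From P → ; /:
  - ';' is a terminal: add ';' and stop
From P → d b:
  - d is a terminal: add 'd' and stop
From P → / d:
  - '/' is a terminal: add '/' and stop

Collecting: FIRST(P) = { '/', ';', 'd' }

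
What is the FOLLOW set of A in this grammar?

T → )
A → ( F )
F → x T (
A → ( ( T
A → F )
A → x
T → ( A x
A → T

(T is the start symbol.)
{ 'x' }

To compute FOLLOW(A), find every occurrence of A on a right-hand side N → α A β: add FIRST(β) \ {ε}, and if β is empty or nullable also add FOLLOW(N). Iterate to a fixed point.

In T → ( A x: A is followed by x, add FIRST(x) \ {ε} = { 'x' }

Taking the union: FOLLOW(A) = { 'x' }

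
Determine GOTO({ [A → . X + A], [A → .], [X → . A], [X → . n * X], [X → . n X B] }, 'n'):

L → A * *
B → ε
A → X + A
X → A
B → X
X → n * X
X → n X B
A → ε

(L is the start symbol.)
GOTO(I, 'n') = CLOSURE({ [A → αX.β] : [A → α.Xβ] ∈ I, X = 'n' })

Items with dot before 'n', with the dot advanced:
  [X → . n * X] → [X → n . * X]
  [X → . n X B] → [X → n . X B]
Closure of the advanced items:
  [X → n . X B] has the dot before X: add [X → . A], [X → . n * X], [X → . n X B]
  [X → . A] has the dot before A: add [A → . X + A], [A → .]

GOTO = { [A → . X + A], [A → .], [X → . A], [X → . n * X], [X → . n X B], [X → n . * X], [X → n . X B] }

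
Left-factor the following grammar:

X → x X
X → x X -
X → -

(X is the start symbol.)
X → x X X'
X' → ε
X' → -
X → -

Left-factoring transforms A → αβ₁ | αβ₂ into A → αA' and A' → β₁ | β₂
(α is the longest common prefix among the alternatives). Repeat until
no nonterminal has two alternatives with a common prefix.

Round 1: X has alternatives sharing prefix 'x X'. Introduce X': X → x X X'
  Add: X' → ε
  Add: X' → -

No remaining common prefixes — done.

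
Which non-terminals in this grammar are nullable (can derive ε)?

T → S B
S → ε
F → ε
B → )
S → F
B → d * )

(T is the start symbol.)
A non-terminal is nullable if it can derive ε (the empty string): either it has an ε-production, or it has a production whose right-hand side consists entirely of nullable non-terminals.

ε-productions: S → ε, F → ε
So S, F are immediately nullable.
No further non-terminal can be added: every production for the remaining non-terminals contains a terminal or a non-nullable non-terminal.
Nullable = { 'F', 'S' }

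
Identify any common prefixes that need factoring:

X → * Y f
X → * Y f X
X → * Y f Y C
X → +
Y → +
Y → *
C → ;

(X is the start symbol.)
Left-factoring is needed when two productions for the same non-terminal
share a common prefix on the right-hand side.

Productions for X:
  X → * Y f
  X → * Y f X
  X → * Y f Y C
  X → +
Productions for Y:
  Y → +
  Y → *

Found common prefix '* Y f' in productions for X

Answer: Yes, X has productions with common prefix '* Y f'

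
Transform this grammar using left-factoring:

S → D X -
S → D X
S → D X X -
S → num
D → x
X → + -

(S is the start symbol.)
S → D X S'
S' → -
S' → ε
S' → X -
S → num
D → x
X → + -

Left-factoring transforms A → αβ₁ | αβ₂ into A → αA' and A' → β₁ | β₂
(α is the longest common prefix among the alternatives). Repeat until
no nonterminal has two alternatives with a common prefix.

Round 1: S has alternatives sharing prefix 'D X'. Introduce S': S → D X S'
  Add: S' → -
  Add: S' → ε
  Add: S' → X -

No remaining common prefixes — done.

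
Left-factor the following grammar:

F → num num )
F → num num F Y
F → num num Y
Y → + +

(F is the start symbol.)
Left-factoring transforms A → αβ₁ | αβ₂ into A → αA' and A' → β₁ | β₂
(α is the longest common prefix among the alternatives). Repeat until
no nonterminal has two alternatives with a common prefix.

Round 1: F has alternatives sharing prefix 'num num'. Introduce F': F → num num F'
  Add: F' → )
  Add: F' → F Y
  Add: F' → Y

No remaining common prefixes — done.

Resulting grammar:
F → num num F'
F' → )
F' → F Y
F' → Y
Y → + +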